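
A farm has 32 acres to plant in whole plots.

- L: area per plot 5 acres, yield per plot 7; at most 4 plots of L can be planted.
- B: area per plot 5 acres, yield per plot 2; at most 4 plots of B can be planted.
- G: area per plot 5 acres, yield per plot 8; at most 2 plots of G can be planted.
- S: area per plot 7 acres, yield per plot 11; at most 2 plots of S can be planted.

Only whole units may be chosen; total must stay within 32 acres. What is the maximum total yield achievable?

48

G has the best ratio (8/5); taking only G gives at most 2×8 = 16 (stopped by the supply cap of 2).
Mixing does better — 3×L, 2×G, and 1×S: area 32 ≤ 32, yield 3·7 + 2·8 + 1·11 = 48.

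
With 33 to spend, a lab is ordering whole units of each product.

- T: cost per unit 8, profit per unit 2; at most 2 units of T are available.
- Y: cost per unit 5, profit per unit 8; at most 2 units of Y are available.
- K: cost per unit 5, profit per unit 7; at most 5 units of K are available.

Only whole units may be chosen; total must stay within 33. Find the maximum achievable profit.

44

This is a bounded integer knapsack.
Take 2×Y and 4×K: cost 30 ≤ 33, profit 2·8 + 4·7 = 44.
Y has the best ratio (8/5) and is taken to its limit of 2; remaining capacity is filled optimally with the others.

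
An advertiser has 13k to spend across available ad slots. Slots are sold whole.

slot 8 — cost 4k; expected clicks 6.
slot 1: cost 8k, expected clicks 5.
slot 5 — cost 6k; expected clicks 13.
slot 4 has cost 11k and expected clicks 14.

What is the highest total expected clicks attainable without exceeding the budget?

19

This is a 0-1 knapsack instance.
slot 8 + slot 5: cost 4 + 6 = 10 ≤ 13, expected clicks 6 + 13 = 19.
slot 4: cost 11 ≤ 13, expected clicks 14.
slot 5: cost 6 ≤ 13, expected clicks 13.
Best is slot 8 and slot 5 with total expected clicks 19.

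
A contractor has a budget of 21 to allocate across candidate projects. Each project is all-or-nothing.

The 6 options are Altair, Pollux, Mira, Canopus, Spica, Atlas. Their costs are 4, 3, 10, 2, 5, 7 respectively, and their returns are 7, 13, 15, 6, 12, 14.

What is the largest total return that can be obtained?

52

This is an integer program with binary decision variables.
Altair + Pollux + Canopus + Spica + Atlas: cost 4 + 3 + 2 + 5 + 7 = 21 ≤ 21, return 7 + 13 + 6 + 12 + 14 = 52.
Altair + Pollux + Spica + Atlas: cost 4 + 3 + 5 + 7 = 19 ≤ 21, return 7 + 13 + 12 + 14 = 46.
Best is Altair, Pollux, Canopus, Spica, and Atlas with total return 52.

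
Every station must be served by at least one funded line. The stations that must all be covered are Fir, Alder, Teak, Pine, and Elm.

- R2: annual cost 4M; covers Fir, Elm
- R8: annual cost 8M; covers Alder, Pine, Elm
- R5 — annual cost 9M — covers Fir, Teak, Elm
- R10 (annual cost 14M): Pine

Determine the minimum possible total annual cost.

17

Choose R8 and R5: together they cover Fir, Alder, Teak, Pine, Elm — every station.
Total annual cost: 8 + 9 = 17.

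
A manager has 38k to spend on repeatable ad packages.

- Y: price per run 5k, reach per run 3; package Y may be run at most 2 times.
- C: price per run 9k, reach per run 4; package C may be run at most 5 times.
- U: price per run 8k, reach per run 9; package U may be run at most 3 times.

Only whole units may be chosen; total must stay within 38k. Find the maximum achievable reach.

U has the best ratio (9/8); taking only U gives at most 3×9 = 27 (stopped by the supply cap of 3).
Mixing does better — 1×Y, 1×C, and 3×U: price 38 ≤ 38, reach 1·3 + 1·4 + 3·9 = 34.

34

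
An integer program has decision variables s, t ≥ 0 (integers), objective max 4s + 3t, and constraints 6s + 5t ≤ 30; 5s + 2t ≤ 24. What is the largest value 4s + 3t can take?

(s,t)=(4,1) is feasible, giving 19.
(s,t)=(3,2) is feasible, giving 18.
(s,t)=(4,0) is feasible, giving 16.
The best lattice point is (4,1), giving 19.

19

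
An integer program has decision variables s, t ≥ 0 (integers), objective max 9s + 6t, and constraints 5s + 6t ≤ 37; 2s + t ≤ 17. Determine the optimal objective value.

63

The continuous relaxation peaks at (7.4, 0) with value 66.60; rounding to a feasible lattice point costs some objective.
(s,t)=(7,0) is feasible, giving 63.
(s,t)=(6,1) is feasible, giving 60.
(s,t)=(6,0) is feasible, giving 54.
No feasible integer point exceeds 63.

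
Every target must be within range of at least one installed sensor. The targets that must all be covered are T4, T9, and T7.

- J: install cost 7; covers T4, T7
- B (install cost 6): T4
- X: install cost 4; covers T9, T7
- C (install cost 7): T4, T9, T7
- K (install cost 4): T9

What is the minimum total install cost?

This is a weighted set-cover instance.
The greedy cost-per-new-target heuristic would pick X and B for 10, but a cheaper cover exists.
C alone covers T4, T9, T7 — every target.
Total install cost: 7.
No cover costs less than 7.

7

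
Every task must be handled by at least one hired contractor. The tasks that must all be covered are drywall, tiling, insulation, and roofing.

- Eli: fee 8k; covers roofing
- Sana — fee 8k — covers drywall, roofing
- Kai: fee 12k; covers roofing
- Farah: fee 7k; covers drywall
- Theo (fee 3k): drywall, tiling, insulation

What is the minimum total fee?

11

Choose Eli and Theo: together they cover drywall, tiling, insulation, roofing — every task.
Total fee: 8 + 3 = 11.
No cover costs less than 11.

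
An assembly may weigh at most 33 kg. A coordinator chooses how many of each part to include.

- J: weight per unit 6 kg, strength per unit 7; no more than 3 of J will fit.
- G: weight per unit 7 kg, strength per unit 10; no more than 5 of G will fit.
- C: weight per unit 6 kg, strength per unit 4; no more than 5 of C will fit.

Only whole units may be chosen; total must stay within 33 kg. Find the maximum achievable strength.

Take 2×J and 3×G: weight 33 ≤ 33, strength 2·7 + 3·10 = 44.
No other integer combination yields more.

44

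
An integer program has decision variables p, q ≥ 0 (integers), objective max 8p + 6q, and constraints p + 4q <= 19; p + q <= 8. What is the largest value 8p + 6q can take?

64

(p,q)=(8,0): 1·8+4·0=8≤19, 1·8+1·0=8≤8, objective 64.
(p,q)=(7,1): 1·7+4·1=11≤19, 1·7+1·1=8≤8, objective 62.
Maximum is 64 at (p,q)=(8,0).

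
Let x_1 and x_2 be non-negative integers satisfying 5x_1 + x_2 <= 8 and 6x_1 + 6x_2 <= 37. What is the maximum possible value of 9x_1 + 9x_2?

(x_1,x_2)=(0,6): 5·0+1·6=6≤8, 6·0+6·6=36≤37, objective 54.
(x_1,x_2)=(0,5): 5·0+1·5=5≤8, 6·0+6·5=30≤37, objective 45.
No feasible integer point exceeds 54.

54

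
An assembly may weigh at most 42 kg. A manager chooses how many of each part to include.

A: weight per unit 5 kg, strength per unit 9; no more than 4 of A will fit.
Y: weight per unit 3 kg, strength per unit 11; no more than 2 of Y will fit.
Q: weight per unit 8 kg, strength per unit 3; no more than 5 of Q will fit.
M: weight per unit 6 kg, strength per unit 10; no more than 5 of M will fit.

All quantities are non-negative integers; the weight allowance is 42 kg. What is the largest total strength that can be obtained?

This is a bounded integer knapsack.
1×A, 2×Y, and 5×M: weight 41 ≤ 42, strength 1·9 + 2·11 + 5·10 = 81.
2×A, 2×Y, and 4×M: weight 40 ≤ 42, strength 2·9 + 2·11 + 4·10 = 80.
Best is 81.

81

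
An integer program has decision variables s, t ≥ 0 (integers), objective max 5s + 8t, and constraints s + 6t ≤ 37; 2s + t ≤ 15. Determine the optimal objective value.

(s,t)=(5,5) is feasible, giving 65.
(s,t)=(4,5) is feasible, giving 60.
(s,t)=(5,4) is feasible, giving 57.
(s,t)=(3,5) is feasible, giving 55.
The best lattice point is (5,5), giving 65.

65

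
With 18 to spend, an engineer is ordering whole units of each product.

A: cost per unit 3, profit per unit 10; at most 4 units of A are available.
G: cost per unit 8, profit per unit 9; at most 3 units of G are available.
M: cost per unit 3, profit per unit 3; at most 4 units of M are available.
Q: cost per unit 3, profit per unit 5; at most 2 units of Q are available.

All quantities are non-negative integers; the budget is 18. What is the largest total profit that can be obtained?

50

4×A and 2×Q: cost 18 ≤ 18, profit 4·10 + 2·5 = 50.
4×A, 1×M, and 1×Q: cost 18 ≤ 18, profit 4·10 + 1·3 + 1·5 = 48.
Best is 50.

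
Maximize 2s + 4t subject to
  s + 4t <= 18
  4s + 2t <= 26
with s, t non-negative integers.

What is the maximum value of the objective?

22

(s,t)=(5,3): 1·5+4·3=17≤18, 4·5+2·3=26≤26, objective 22.
(s,t)=(4,3): 1·4+4·3=16≤18, 4·4+2·3=22≤26, objective 20.
(s,t)=(3,3): 1·3+4·3=15≤18, 4·3+2·3=18≤26, objective 18.
Maximum is 22 at (s,t)=(5,3).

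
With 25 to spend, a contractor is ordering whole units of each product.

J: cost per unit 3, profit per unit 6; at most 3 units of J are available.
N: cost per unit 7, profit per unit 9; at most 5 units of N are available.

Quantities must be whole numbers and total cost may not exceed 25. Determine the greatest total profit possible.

36

J has the best ratio (6/3); taking only J gives at most 3×6 = 18 (stopped by the supply cap of 3).
Mixing does better — 3×J and 2×N: cost 23 ≤ 25, profit 3·6 + 2·9 = 36.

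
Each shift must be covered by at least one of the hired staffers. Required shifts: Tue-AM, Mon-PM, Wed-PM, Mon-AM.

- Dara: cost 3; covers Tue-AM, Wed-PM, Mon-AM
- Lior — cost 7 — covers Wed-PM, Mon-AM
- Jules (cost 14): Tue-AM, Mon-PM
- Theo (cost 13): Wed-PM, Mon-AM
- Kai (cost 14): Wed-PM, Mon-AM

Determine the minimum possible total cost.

17

Choose Dara and Jules: together they cover Tue-AM, Mon-PM, Wed-PM, Mon-AM — every shift.
Total cost: 3 + 14 = 17.
No cover costs less than 17.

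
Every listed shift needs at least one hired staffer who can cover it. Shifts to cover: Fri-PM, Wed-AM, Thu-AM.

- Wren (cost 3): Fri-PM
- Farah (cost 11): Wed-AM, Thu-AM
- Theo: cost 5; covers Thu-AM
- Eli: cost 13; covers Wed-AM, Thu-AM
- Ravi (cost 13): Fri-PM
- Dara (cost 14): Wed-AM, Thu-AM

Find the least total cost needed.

14

This is a weighted set-cover instance.
The greedy cost-per-new-shift heuristic would pick Wren, Theo, and Farah for 19, but a cheaper cover exists.
Choose Wren and Farah: together they cover Fri-PM, Wed-AM, Thu-AM — every shift.
Total cost: 3 + 11 = 14.
No cover costs less than 14.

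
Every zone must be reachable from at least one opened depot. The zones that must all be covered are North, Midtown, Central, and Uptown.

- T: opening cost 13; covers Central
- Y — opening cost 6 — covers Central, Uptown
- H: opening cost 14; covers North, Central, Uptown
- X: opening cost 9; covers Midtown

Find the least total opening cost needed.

The greedy cost-per-new-zone heuristic would pick Y, X, and H for 29, but a cheaper cover exists.
Choose H and X: together they cover North, Midtown, Central, Uptown — every zone.
Total opening cost: 14 + 9 = 23.
No cover costs less than 23.

23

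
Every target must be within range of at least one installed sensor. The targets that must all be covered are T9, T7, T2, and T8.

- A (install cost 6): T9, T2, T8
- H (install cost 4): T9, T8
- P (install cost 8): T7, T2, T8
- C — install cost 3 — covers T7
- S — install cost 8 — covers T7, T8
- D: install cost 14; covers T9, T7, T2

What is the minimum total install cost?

This is an integer covering problem.
Choose A and C: together they cover T9, T7, T2, T8 — every target.
Total install cost: 6 + 3 = 9.

9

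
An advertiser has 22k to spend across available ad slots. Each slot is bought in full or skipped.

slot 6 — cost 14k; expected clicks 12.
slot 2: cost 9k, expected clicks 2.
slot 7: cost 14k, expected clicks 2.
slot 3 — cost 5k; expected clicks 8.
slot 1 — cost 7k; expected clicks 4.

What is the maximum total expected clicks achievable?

Treat it as a binary knapsack problem.
slot 6 + slot 3: cost 14 + 5 = 19 ≤ 22, expected clicks 12 + 8 = 20.
slot 6 + slot 1: cost 14 + 7 = 21 ≤ 22, expected clicks 12 + 4 = 16.
Best is slot 6 and slot 3 with total expected clicks 20.

20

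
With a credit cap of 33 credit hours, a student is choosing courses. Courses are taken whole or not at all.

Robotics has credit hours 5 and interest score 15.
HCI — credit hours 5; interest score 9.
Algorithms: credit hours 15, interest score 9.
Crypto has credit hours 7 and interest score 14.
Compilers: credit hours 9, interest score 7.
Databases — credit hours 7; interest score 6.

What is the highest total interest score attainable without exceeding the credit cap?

51

Robotics + HCI + Crypto + Compilers + Databases: credit hours 5 + 5 + 7 + 9 + 7 = 33 ≤ 33, interest score 15 + 9 + 14 + 7 + 6 = 51.
Robotics + HCI + Crypto + Compilers: credit hours 5 + 5 + 7 + 9 = 26 ≤ 33, interest score 15 + 9 + 14 + 7 = 45.
Robotics + HCI + Algorithms + Crypto: credit hours 5 + 5 + 15 + 7 = 32 ≤ 33, interest score 15 + 9 + 9 + 14 = 47.
Best is Robotics, HCI, Crypto, Compilers, and Databases with total interest score 51.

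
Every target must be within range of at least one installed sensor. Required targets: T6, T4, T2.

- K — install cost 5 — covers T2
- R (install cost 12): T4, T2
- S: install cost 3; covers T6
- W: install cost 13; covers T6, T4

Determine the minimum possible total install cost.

The greedy cost-per-new-target heuristic would pick S, K, and R for 20, but a cheaper cover exists.
Choose R and S: together they cover T6, T4, T2 — every target.
Total install cost: 12 + 3 = 15.
No cover costs less than 15.

15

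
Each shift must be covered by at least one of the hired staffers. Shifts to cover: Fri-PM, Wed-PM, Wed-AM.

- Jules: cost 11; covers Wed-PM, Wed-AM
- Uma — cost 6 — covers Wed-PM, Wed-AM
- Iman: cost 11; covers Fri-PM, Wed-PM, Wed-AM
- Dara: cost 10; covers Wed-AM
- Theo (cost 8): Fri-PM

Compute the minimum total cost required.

This is an integer covering problem.
The greedy cost-per-new-shift heuristic would pick Uma and Theo for 14, but a cheaper cover exists.
Iman alone covers Fri-PM, Wed-PM, Wed-AM — every shift.
Total cost: 11.
No cover costs less than 11.

11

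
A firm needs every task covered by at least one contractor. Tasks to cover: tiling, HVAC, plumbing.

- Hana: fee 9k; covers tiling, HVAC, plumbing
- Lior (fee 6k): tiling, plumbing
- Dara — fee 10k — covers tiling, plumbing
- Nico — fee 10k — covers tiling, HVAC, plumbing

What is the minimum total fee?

9

This is a weighted set-cover instance.
Hana alone covers tiling, HVAC, plumbing — every task.
Total fee: 9.
No cover costs less than 9.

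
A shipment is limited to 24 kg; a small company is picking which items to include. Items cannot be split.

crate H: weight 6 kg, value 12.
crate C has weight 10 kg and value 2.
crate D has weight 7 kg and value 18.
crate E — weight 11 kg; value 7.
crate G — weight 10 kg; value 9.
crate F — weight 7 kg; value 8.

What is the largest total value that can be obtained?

39

Take crate H, crate D, and crate G: weight 6 + 7 + 10 = 23 ≤ 24, value 12 + 18 + 9 = 39.
No other feasible combination does better.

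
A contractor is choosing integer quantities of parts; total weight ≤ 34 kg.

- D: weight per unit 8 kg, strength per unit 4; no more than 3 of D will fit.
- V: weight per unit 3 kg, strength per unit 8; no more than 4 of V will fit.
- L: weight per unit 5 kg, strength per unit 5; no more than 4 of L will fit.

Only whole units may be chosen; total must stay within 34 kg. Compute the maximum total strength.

52

4×V and 3×L: weight 27 ≤ 34, strength 4·8 + 3·5 = 47.
4×V and 4×L: weight 32 ≤ 34, strength 4·8 + 4·5 = 52.
Best is 52.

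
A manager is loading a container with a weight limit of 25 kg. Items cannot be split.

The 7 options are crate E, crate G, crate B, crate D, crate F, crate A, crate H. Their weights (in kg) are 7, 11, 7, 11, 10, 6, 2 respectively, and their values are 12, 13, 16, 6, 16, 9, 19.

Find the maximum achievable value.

Take crate B, crate F, crate A, and crate H: weight 7 + 10 + 6 + 2 = 25 ≤ 25, value 16 + 16 + 9 + 19 = 60.
No other feasible combination does better.

60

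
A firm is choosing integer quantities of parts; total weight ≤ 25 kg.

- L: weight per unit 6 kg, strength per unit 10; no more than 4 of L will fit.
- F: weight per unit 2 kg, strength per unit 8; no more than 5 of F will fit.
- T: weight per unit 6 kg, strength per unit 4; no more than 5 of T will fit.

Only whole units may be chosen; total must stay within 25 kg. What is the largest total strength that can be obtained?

60

1×L, 5×F, and 1×T: weight 22 ≤ 25, strength 1·10 + 5·8 + 1·4 = 54.
2×L and 5×F: weight 22 ≤ 25, strength 2·10 + 5·8 = 60.
Best is 60.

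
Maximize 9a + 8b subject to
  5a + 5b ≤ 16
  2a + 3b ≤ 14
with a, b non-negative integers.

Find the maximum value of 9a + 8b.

(a,b)=(3,0): 5·3+5·0=15≤16, 2·3+3·0=6≤14, objective 27.
(a,b)=(2,1): 5·2+5·1=15≤16, 2·2+3·1=7≤14, objective 26.
Maximum is 27 at (a,b)=(3,0).

27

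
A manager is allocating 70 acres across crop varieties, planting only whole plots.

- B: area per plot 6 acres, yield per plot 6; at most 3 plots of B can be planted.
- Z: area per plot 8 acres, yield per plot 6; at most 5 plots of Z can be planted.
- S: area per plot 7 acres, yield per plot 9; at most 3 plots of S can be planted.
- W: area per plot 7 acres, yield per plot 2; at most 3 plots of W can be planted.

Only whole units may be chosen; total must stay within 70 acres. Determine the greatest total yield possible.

65

1×B, 5×Z, and 3×S: area 67 ≤ 70, yield 1·6 + 5·6 + 3·9 = 63.
3×B, 3×Z, 3×S, and 1×W: area 70 ≤ 70, yield 3·6 + 3·6 + 3·9 + 1·2 = 65.
Best is 65.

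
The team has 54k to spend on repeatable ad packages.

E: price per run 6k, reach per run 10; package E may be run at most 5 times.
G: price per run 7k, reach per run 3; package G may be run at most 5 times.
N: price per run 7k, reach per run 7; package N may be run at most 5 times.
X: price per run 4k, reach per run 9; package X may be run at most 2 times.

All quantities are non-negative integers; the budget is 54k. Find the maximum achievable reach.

82

This is a bounded integer knapsack.
X has the best ratio (9/4); taking only X gives at most 2×9 = 18 (stopped by the supply cap of 2).
Mixing does better — 5×E, 2×N, and 2×X: price 52 ≤ 54, reach 5·10 + 2·7 + 2·9 = 82.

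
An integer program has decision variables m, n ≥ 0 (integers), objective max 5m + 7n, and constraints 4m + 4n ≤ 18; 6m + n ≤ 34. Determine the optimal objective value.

(m,n)=(0,4) is feasible, giving 28.
(m,n)=(1,3) is feasible, giving 26.
(m,n)=(0,3) is feasible, giving 21.
Maximum is 28 at (m,n)=(0,4).

28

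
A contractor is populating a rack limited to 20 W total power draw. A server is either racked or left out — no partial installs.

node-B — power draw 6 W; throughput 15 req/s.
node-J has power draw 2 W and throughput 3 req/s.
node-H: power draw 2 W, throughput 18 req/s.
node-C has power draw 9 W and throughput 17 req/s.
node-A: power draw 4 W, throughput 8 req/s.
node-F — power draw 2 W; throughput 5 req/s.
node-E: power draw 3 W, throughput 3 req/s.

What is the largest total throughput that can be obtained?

55

Allowing fractional choices, the relaxed optimum would be about 57.3, but servers are indivisible.
node-B + node-H + node-C + node-E: power draw 6 + 2 + 9 + 3 = 20 ≤ 20, throughput 15 + 18 + 17 + 3 = 53.
node-B + node-H + node-C + node-F: power draw 6 + 2 + 9 + 2 = 19 ≤ 20, throughput 15 + 18 + 17 + 5 = 55.
node-B + node-J + node-H + node-C: power draw 6 + 2 + 2 + 9 = 19 ≤ 20, throughput 15 + 3 + 18 + 17 = 53.
Best is node-B, node-H, node-C, and node-F with total throughput 55.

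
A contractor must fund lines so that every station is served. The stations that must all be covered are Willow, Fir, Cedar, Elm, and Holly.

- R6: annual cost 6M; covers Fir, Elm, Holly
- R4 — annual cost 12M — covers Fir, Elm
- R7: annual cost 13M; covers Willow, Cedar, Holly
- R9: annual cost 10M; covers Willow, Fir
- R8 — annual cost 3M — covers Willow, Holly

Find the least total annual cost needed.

19

The greedy cost-per-new-station heuristic would pick R8, R6, and R7 for 22, but a cheaper cover exists.
Choose R6 and R7: together they cover Willow, Fir, Cedar, Elm, Holly — every station.
Total annual cost: 6 + 13 = 19.
No cover costs less than 19.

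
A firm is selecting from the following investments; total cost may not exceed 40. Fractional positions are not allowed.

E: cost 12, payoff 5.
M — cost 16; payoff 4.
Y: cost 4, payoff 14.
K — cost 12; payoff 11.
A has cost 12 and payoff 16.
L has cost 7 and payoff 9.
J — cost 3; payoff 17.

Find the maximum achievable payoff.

Treat it as a binary knapsack problem.
Y + K + A + L + J: cost 4 + 12 + 12 + 7 + 3 = 38 ≤ 40, payoff 14 + 11 + 16 + 9 + 17 = 67.
E + Y + A + L + J: cost 12 + 4 + 12 + 7 + 3 = 38 ≤ 40, payoff 5 + 14 + 16 + 9 + 17 = 61.
Y + K + A + J: cost 4 + 12 + 12 + 3 = 31 ≤ 40, payoff 14 + 11 + 16 + 17 = 58.
Best is Y, K, A, L, and J with total payoff 67.

67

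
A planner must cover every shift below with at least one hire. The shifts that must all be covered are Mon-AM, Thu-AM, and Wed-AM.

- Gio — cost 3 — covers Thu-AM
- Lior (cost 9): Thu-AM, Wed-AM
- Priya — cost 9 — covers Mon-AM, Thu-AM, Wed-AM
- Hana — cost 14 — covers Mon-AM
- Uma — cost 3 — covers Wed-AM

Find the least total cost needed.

9

This is a weighted set-cover instance.
Priya alone covers Mon-AM, Thu-AM, Wed-AM — every shift.
Total cost: 9.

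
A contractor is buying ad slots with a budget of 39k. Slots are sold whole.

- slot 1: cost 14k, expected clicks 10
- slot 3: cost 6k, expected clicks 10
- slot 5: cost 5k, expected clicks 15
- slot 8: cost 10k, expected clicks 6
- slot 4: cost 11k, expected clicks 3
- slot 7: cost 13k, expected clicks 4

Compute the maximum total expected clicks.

Take slot 1, slot 3, slot 5, and slot 8: cost 14 + 6 + 5 + 10 = 35 ≤ 39, expected clicks 10 + 10 + 15 + 6 = 41.
No other feasible combination does better.

41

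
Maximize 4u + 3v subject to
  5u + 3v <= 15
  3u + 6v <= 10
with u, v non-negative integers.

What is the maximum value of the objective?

12

(u,v)=(3,0): 5·3+3·0=15≤15, 3·3+6·0=9≤10, objective 12.
(u,v)=(2,0): 5·2+3·0=10≤15, 3·2+6·0=6≤10, objective 8.
(u,v)=(1,1): 5·1+3·1=8≤15, 3·1+6·1=9≤10, objective 7.
(u,v)=(1,0): 5·1+3·0=5≤15, 3·1+6·0=3≤10, objective 4.
The best lattice point is (3,0), giving 12.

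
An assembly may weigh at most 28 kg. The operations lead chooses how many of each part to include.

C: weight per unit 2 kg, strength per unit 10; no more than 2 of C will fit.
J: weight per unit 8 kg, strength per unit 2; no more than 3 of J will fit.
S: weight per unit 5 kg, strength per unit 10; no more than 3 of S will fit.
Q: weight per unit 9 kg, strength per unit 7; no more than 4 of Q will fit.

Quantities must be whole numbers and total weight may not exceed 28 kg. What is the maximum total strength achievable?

57

C has the best ratio (10/2); taking only C gives at most 2×10 = 20 (stopped by the supply cap of 2).
Mixing does better — 2×C, 3×S, and 1×Q: weight 28 ≤ 28, strength 2·10 + 3·10 + 1·7 = 57.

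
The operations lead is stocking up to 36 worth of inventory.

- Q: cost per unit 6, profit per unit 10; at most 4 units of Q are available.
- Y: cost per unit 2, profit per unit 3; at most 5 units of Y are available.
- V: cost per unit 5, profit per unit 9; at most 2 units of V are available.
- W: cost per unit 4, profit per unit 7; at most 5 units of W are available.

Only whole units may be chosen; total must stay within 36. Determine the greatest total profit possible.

63

V has the best ratio (9/5); taking only V gives at most 2×9 = 18 (stopped by the supply cap of 2).
Mixing does better — 1×Q, 2×V, and 5×W: cost 36 ≤ 36, profit 1·10 + 2·9 + 5·7 = 63.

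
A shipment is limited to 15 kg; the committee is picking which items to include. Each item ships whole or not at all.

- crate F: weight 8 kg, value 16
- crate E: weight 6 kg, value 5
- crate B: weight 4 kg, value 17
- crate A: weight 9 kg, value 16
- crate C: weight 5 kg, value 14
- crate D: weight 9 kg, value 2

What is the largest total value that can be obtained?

36

Allowing fractional choices, the relaxed optimum would be about 43.0, but items are indivisible.
crate F + crate B: weight 8 + 4 = 12 ≤ 15, value 16 + 17 = 33.
crate E + crate B + crate C: weight 6 + 4 + 5 = 15 ≤ 15, value 5 + 17 + 14 = 36.
crate B + crate A: weight 4 + 9 = 13 ≤ 15, value 17 + 16 = 33.
Best is crate E, crate B, and crate C with total value 36.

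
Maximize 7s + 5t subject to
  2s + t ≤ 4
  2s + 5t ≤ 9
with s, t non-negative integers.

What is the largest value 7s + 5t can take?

(s,t)=(2,0): 2·2+1·0=4≤4, 2·2+5·0=4≤9, objective 14.
(s,t)=(1,1): 2·1+1·1=3≤4, 2·1+5·1=7≤9, objective 12.
(s,t)=(1,0): 2·1+1·0=2≤4, 2·1+5·0=2≤9, objective 7.
The best lattice point is (2,0), giving 14.

14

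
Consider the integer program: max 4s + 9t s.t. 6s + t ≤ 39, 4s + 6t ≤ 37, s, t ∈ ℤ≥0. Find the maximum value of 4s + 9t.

Relaxing integrality, the LP optimum is 55.50 at (s,t) = (0, 6.17), which is not an integer point.
(s,t)=(0,6): 6·0+1·6=6≤39, 4·0+6·6=36≤37, objective 54.
(s,t)=(1,5): 6·1+1·5=11≤39, 4·1+6·5=34≤37, objective 49.
(s,t)=(0,5): 6·0+1·5=5≤39, 4·0+6·5=30≤37, objective 45.
No feasible integer point exceeds 54.

54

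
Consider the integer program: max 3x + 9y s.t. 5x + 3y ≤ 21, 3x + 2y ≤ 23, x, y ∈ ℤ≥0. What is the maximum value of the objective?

(x,y)=(0,7): 5·0+3·7=21≤21, 3·0+2·7=14≤23, objective 63.
(x,y)=(0,6): 5·0+3·6=18≤21, 3·0+2·6=12≤23, objective 54.
Maximum is 63 at (x,y)=(0,7).

63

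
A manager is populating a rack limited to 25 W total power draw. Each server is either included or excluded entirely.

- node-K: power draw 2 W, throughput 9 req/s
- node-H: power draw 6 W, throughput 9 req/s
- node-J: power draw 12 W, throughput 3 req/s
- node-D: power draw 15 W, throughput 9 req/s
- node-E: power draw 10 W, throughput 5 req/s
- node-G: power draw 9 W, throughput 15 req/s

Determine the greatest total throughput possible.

33

node-K + node-H + node-G: power draw 2 + 6 + 9 = 17 ≤ 25, throughput 9 + 9 + 15 = 33.
node-K + node-E + node-G: power draw 2 + 10 + 9 = 21 ≤ 25, throughput 9 + 5 + 15 = 29.
Best is node-K, node-H, and node-G with total throughput 33.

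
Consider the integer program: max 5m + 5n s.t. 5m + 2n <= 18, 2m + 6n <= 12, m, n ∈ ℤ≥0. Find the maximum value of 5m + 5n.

Relaxing integrality, the LP optimum is 20.77 at (m,n) = (3.23, 0.923), which is not an integer point.
(m,n)=(3,1): 5·3+2·1=17≤18, 2·3+6·1=12≤12, objective 20.
(m,n)=(2,1): 5·2+2·1=12≤18, 2·2+6·1=10≤12, objective 15.
(m,n)=(3,0): 5·3+2·0=15≤18, 2·3+6·0=6≤12, objective 15.
The best lattice point is (3,1), giving 20.

20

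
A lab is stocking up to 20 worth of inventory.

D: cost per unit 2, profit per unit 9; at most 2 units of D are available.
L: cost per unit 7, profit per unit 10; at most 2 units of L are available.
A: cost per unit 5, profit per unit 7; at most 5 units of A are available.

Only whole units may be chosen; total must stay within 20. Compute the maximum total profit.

This is a bounded integer knapsack.
D has the best ratio (9/2); taking only D gives at most 2×9 = 18 (stopped by the supply cap of 2).
Mixing does better — 2×D and 3×A: cost 19 ≤ 20, profit 2·9 + 3·7 = 39.

39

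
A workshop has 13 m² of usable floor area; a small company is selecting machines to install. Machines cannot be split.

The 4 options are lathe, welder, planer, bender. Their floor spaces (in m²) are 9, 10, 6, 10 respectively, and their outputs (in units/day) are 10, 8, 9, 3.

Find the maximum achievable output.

Take lathe: floor space 9 ≤ 13, output 10.
No other feasible combination does better.

10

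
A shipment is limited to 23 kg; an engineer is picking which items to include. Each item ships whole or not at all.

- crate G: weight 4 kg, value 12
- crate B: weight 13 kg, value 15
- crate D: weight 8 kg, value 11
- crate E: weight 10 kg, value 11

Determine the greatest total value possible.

34

Allowing fractional choices, the relaxed optimum would be about 35.7, but items are indivisible.
crate G + crate B: weight 4 + 13 = 17 ≤ 23, value 12 + 15 = 27.
crate B + crate D: weight 13 + 8 = 21 ≤ 23, value 15 + 11 = 26.
crate G + crate D + crate E: weight 4 + 8 + 10 = 22 ≤ 23, value 12 + 11 + 11 = 34.
Best is crate G, crate D, and crate E with total value 34.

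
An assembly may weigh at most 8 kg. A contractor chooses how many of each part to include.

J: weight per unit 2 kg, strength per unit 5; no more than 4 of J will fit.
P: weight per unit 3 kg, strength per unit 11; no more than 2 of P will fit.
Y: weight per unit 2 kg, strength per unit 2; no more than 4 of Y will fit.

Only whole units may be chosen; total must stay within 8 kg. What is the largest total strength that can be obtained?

27

1×J and 2×P: weight 8 ≤ 8, strength 1·5 + 2·11 = 27.
2×P and 1×Y: weight 8 ≤ 8, strength 2·11 + 1·2 = 24.
Best is 27.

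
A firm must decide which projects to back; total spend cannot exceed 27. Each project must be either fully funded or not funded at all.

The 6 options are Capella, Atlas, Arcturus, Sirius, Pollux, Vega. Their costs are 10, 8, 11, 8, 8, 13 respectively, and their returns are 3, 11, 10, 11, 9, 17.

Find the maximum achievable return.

This is an integer program with binary decision variables.
Atlas + Arcturus + Pollux: cost 8 + 11 + 8 = 27 ≤ 27, return 11 + 10 + 9 = 30.
Atlas + Sirius + Pollux: cost 8 + 8 + 8 = 24 ≤ 27, return 11 + 11 + 9 = 31.
Atlas + Arcturus + Sirius: cost 8 + 11 + 8 = 27 ≤ 27, return 11 + 10 + 11 = 32.
Best is Atlas, Arcturus, and Sirius with total return 32.

32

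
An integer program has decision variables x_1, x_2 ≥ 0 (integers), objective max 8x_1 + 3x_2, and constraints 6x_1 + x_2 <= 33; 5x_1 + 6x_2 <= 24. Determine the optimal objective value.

32

Relaxing integrality, the LP optimum is 38.40 at (x_1,x_2) = (4.8, 0), which is not an integer point.
(x_1,x_2)=(4,0): 6·4+1·0=24≤33, 5·4+6·0=20≤24, objective 32.
(x_1,x_2)=(3,1): 6·3+1·1=19≤33, 5·3+6·1=21≤24, objective 27.
(x_1,x_2)=(3,0): 6·3+1·0=18≤33, 5·3+6·0=15≤24, objective 24.
No feasible integer point exceeds 32.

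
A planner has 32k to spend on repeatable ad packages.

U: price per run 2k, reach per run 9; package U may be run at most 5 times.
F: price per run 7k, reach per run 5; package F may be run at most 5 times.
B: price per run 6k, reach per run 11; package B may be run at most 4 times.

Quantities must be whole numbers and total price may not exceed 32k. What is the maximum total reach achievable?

80

This is a bounded integer knapsack.
4×U and 4×B: price 32 ≤ 32, reach 4·9 + 4·11 = 80.
5×U and 3×B: price 28 ≤ 32, reach 5·9 + 3·11 = 78.
Best is 80.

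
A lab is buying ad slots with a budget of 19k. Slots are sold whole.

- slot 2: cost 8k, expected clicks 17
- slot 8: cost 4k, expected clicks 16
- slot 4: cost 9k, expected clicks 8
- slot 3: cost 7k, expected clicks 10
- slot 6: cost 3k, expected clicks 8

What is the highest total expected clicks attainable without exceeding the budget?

43

Take slot 2, slot 8, and slot 3: cost 8 + 4 + 7 = 19 ≤ 19, expected clicks 17 + 16 + 10 = 43.
No other feasible combination does better.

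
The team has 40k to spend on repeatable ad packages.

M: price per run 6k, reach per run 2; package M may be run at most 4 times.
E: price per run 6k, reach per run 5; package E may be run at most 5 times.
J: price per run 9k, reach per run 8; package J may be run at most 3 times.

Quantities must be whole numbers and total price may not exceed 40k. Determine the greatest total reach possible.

34

This is a bounded integer knapsack.
Take 2×E and 3×J: price 39 ≤ 40, reach 2·5 + 3·8 = 34.
J has the best ratio (8/9) and is taken to its limit of 3; remaining capacity is filled optimally with the others.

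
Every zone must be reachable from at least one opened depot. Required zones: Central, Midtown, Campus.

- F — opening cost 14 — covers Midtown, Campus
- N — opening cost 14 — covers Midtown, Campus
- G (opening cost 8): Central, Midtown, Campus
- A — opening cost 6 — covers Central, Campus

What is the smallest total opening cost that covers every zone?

8

G alone covers Central, Midtown, Campus — every zone.
Total opening cost: 8.
No cover costs less than 8.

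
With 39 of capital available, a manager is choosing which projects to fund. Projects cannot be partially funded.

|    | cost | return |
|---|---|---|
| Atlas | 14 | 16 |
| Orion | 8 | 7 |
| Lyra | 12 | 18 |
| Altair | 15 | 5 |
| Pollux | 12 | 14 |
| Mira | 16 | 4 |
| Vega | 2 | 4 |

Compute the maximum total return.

Allowing fractional choices, the relaxed optimum would be about 50.9, but projects are indivisible.
Atlas + Lyra + Pollux: cost 14 + 12 + 12 = 38 ≤ 39, return 16 + 18 + 14 = 48.
Atlas + Orion + Lyra + Vega: cost 14 + 8 + 12 + 2 = 36 ≤ 39, return 16 + 7 + 18 + 4 = 45.
Best is Atlas, Lyra, and Pollux with total return 48.

48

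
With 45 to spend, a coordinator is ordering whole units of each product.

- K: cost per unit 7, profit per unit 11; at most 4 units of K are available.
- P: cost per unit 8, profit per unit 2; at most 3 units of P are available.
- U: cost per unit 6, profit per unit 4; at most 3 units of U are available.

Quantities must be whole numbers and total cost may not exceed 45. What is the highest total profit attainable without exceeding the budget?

52

This is a bounded integer knapsack.
Take 4×K and 2×U: cost 40 ≤ 45, profit 4·11 + 2·4 = 52.
K has the best ratio (11/7) and is taken to its limit of 4; remaining capacity is filled optimally with the others.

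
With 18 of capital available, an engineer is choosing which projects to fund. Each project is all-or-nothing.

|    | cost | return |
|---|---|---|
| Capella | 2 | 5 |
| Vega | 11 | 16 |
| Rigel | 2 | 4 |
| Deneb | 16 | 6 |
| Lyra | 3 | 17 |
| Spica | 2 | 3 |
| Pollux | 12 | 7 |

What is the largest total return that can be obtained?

This is a 0-1 knapsack instance.
Allowing fractional choices, the relaxed optimum would be about 42.1, but projects are indivisible.
Capella + Vega + Lyra + Spica: cost 2 + 11 + 3 + 2 = 18 ≤ 18, return 5 + 16 + 17 + 3 = 41.
Capella + Vega + Rigel + Lyra: cost 2 + 11 + 2 + 3 = 18 ≤ 18, return 5 + 16 + 4 + 17 = 42.
Vega + Rigel + Lyra + Spica: cost 11 + 2 + 3 + 2 = 18 ≤ 18, return 16 + 4 + 17 + 3 = 40.
Best is Capella, Vega, Rigel, and Lyra with total return 42.

42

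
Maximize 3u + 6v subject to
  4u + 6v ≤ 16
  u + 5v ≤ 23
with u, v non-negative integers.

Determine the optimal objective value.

15

Relaxing integrality, the LP optimum is 16.00 at (u,v) = (0, 2.67), which is not an integer point.
(u,v)=(1,2): 4·1+6·2=16≤16, 1·1+5·2=11≤23, objective 15.
(u,v)=(2,1): 4·2+6·1=14≤16, 1·2+5·1=7≤23, objective 12.
(u,v)=(0,2): 4·0+6·2=12≤16, 1·0+5·2=10≤23, objective 12.
Maximum is 15 at (u,v)=(1,2).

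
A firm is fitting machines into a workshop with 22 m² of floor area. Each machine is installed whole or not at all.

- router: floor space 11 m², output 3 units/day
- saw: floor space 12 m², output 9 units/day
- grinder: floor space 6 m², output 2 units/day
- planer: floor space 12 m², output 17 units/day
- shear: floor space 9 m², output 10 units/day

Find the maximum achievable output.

Allowing fractional choices, the relaxed optimum would be about 27.8, but machines are indivisible.
planer + shear: floor space 12 + 9 = 21 ≤ 22, output 17 + 10 = 27.
grinder + planer: floor space 6 + 12 = 18 ≤ 22, output 2 + 17 = 19.
Best is planer and shear with total output 27.

27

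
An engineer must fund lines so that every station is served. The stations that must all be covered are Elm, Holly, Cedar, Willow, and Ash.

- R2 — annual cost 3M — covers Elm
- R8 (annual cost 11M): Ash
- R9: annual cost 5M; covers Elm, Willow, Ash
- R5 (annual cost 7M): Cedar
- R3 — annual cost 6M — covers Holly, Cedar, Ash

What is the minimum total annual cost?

11

This is an integer covering problem.
Choose R9 and R3: together they cover Elm, Holly, Cedar, Willow, Ash — every station.
Total annual cost: 5 + 6 = 11.
No cover costs less than 11.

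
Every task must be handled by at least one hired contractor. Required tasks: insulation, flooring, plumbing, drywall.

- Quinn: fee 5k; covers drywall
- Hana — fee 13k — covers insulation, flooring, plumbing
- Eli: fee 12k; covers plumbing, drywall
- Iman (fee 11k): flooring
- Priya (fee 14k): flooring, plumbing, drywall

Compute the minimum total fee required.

18

Choose Quinn and Hana: together they cover insulation, flooring, plumbing, drywall — every task.
Total fee: 5 + 13 = 18.
No cover costs less than 18.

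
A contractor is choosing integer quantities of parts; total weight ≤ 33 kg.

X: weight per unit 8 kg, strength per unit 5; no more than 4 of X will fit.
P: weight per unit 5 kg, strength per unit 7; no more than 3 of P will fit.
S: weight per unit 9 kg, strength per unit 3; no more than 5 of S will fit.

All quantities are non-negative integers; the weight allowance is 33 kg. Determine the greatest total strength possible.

This is a bounded integer knapsack.
P has the best ratio (7/5); taking only P gives at most 3×7 = 21 (stopped by the supply cap of 3).
Mixing does better — 2×X and 3×P: weight 31 ≤ 33, strength 2·5 + 3·7 = 31.

31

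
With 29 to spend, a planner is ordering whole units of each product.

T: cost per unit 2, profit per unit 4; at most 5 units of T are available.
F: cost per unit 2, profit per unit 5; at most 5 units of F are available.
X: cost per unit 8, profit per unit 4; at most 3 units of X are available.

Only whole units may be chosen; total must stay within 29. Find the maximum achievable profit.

F has the best ratio (5/2); taking only F gives at most 5×5 = 25 (stopped by the supply cap of 5).
Mixing does better — 5×T, 5×F, and 1×X: cost 28 ≤ 29, profit 5·4 + 5·5 + 1·4 = 49.

49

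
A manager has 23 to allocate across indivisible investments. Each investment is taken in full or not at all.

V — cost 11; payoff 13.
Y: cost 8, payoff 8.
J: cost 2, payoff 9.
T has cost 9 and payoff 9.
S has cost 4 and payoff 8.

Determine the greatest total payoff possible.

34

Allowing fractional choices, the relaxed optimum would be about 36.0, but investments are indivisible.
Y + J + T + S: cost 8 + 2 + 9 + 4 = 23 ≤ 23, payoff 8 + 9 + 9 + 8 = 34.
V + J + S: cost 11 + 2 + 4 = 17 ≤ 23, payoff 13 + 9 + 8 = 30.
V + J + T: cost 11 + 2 + 9 = 22 ≤ 23, payoff 13 + 9 + 9 = 31.
Best is Y, J, T, and S with total payoff 34.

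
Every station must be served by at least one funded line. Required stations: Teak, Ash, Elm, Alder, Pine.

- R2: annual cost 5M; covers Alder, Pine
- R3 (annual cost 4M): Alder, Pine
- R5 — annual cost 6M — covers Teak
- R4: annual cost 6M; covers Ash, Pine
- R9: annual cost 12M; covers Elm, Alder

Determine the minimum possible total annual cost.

24

The greedy cost-per-new-station heuristic would pick R3, R5, R4, and R9 for 28, but a cheaper cover exists.
Choose R5, R4, and R9: together they cover Teak, Ash, Elm, Alder, Pine — every station.
Total annual cost: 6 + 6 + 12 = 24.
No cover costs less than 24.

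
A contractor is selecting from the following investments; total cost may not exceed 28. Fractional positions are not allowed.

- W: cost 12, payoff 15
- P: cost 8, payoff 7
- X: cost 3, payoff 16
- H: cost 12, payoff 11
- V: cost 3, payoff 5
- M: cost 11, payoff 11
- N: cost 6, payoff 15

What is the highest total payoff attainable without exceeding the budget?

51

This is a 0-1 knapsack instance.
Take W, X, V, and N: cost 12 + 3 + 3 + 6 = 24 ≤ 28, payoff 15 + 16 + 5 + 15 = 51.
No other feasible combination does better.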